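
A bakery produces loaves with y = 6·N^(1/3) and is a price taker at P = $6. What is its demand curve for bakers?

N(w) = (12/w)^(3/2)

MP_N = (1/3)·6·N^(-2/3) = 2·N^(-2/3).
Setting P·MP_N = w: 12·N^(-2/3) = w.
Solving for N: N^(-2/3) = w/12, so N = (12/w)^(3/2).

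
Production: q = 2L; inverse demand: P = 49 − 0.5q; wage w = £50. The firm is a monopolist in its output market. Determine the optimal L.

Marginal revenue from the inverse demand is MR = 49 − q.
The marginal product is MP_L = 2.
A monopolist hires until marginal revenue product equals the wage: MR·MP_L = w.
(49 − 2L)·2 = 50, so L = 12.

L* = 12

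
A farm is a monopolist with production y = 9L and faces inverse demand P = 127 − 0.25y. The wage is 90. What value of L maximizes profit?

L* = 26

Marginal revenue from the inverse demand is MR = 127 − 0.5y.
The marginal product is MP_L = 9.
A monopolist hires until marginal revenue product equals the wage: MR·MP_L = w.
(127 − 4.5L)·9 = 90, so L = 26.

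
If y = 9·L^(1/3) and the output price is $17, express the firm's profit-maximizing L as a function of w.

L(w) = (51/w)^(3/2)

MP_L = (1/3)·9·L^(-2/3) = 3·L^(-2/3).
Setting P·MP_L = w: 51·L^(-2/3) = w.
Solving for L: L^(-2/3) = w/51, so L = (51/w)^(3/2).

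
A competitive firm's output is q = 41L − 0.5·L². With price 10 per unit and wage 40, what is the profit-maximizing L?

The marginal product of L is MP_L = 41 − L.
A price-taking firm hires until the value of the marginal product equals the wage: P·MP_L = w, so 10·(41 − L) = 40.
Then 41 − L = 4, giving L = 37.

L* = 37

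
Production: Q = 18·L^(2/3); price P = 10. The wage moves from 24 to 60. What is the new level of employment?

L* = 8

From P·MP_L = w with MP_L = 12·L^(-1/3), the labor demand is L(w) = (120/w)^(3).
At w = 24: L = 125. At w = 60: L = 8.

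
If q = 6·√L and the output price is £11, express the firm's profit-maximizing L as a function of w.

MP_L = (1/2)·6·L^(-1/2) = 3·L^(-1/2).
Setting P·MP_L = w: 33·L^(-1/2) = w.
Solving for L: L^(-1/2) = w/33, so L = (33/w)^(2).

L(w) = 1089/w²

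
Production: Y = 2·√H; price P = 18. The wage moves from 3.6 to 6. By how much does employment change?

From P·MP_H = w with MP_H = H^(-1/2), the labor demand is H(w) = (18/w)^(2).
At w = 3.6: H = 25. At w = 6: H = 9.
ΔH = 9 − 25 = -16.

ΔH = -16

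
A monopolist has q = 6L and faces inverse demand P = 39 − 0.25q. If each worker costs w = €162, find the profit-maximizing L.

Marginal revenue from the inverse demand is MR = 39 − 0.5q.
The marginal product is MP_L = 6.
A monopolist hires until marginal revenue product equals the wage: MR·MP_L = w.
(39 − 3L)·6 = 162, so L = 4.

L* = 4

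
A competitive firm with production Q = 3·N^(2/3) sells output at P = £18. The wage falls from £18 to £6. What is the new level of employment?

From P·MP_N = w with MP_N = 2·N^(-1/3), the labor demand is N(w) = (36/w)^(3).
At w = 18: N = 8. At w = 6: N = 216.

N* = 216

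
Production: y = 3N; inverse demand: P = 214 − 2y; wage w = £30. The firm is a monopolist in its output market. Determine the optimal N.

N* = 17

Marginal revenue from the inverse demand is MR = 214 − 4y.
The marginal product is MP_N = 3.
A monopolist hires until marginal revenue product equals the wage: MR·MP_N = w.
(214 − 12N)·3 = 30, so N = 17.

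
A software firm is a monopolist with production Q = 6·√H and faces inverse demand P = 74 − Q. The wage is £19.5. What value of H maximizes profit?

Marginal revenue from the inverse demand is MR = 74 − 2Q.
The marginal product is MP_H = 3·H^(-1/2).
A monopolist hires until marginal revenue product equals the wage: MR·MP_H = w.
At H, Q = 6·√H. Substituting and solving: (74 − 12·√H)·3·H^(-1/2) = 19.5 gives H = 16.

H* = 16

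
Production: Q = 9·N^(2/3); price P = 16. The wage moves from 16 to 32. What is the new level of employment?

From P·MP_N = w with MP_N = 6·N^(-1/3), the labor demand is N(w) = (96/w)^(3).
At w = 16: N = 216. At w = 32: N = 27.

N* = 27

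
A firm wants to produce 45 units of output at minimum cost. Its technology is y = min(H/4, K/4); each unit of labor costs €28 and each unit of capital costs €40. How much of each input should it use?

With a fixed-proportions technology, the cost-minimizing bundle uses no slack in either input: H/4 = K/4 = y.
So H = 4·45 = 180 and K = 4·45 = 180.

H* = 180, K* = 180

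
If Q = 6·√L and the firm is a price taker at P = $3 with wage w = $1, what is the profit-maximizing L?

L* = 81

MP_L = (1/2)·6·L^(-1/2) = 3·L^(-1/2).
Profit maximization for a price taker requires P·MP_L = w: 3·3·L^(-1/2) = 1.
So L^(-1/2) = 1/9, which gives L = 81.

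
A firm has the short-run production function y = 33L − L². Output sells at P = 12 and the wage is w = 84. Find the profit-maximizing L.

L* = 13

The marginal product of L is MP_L = 33 − 2L.
A price-taking firm hires until the value of the marginal product equals the wage: P·MP_L = w, so 12·(33 − 2L) = 84.
Then 33 − 2L = 7, giving L = 13.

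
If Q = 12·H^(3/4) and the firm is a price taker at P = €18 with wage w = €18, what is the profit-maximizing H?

H* = 6561

MP_H = (3/4)·12·H^(-1/4) = 9·H^(-1/4).
Profit maximization for a price taker requires P·MP_H = w: 18·9·H^(-1/4) = 18.
So H^(-1/4) = 1/9, which gives H = 6561.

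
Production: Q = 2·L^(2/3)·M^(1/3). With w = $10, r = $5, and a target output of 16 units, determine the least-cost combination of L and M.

L* = 8, M* = 8

Cost minimization requires the marginal rate of technical substitution to equal the input-price ratio: MP_L/MP_M = w/r.
Here MP_L/MP_M = (2/3)·(M/L)/(1/3) = 2·(M/L). Setting this equal to 10/5 = 2 gives M = L.
Substituting into Q = 16: 2·L^(2/3)·(L)^(1/3) = 16.
Solving, L = 8 and M = 8.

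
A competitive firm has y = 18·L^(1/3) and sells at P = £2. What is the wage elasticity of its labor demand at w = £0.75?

MP_L = (1/3)·18·L^(-2/3), so P·MP_L = w gives 12·L^(-2/3) = w.
Solving, L(w) = (12/w)^(3/2). This is a constant-elasticity form: L ∝ w^(−3/2), so ε = −3/2.

ε = -1.5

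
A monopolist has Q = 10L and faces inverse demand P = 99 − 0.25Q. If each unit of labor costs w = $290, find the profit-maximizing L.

Marginal revenue from the inverse demand is MR = 99 − 0.5Q.
The marginal product is MP_L = 10.
A monopolist hires until marginal revenue product equals the wage: MR·MP_L = w.
(99 − 5L)·10 = 290, so L = 14.

L* = 14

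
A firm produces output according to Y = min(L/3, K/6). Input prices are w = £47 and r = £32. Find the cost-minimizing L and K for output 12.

L* = 36, K* = 72

With a fixed-proportions technology, the cost-minimizing bundle uses no slack in either input: L/3 = K/6 = Y.
So L = 3·12 = 36 and K = 6·12 = 72.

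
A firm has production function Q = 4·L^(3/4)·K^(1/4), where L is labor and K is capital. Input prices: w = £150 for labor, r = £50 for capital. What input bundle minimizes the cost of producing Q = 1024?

Cost minimization requires the marginal rate of technical substitution to equal the input-price ratio: MP_L/MP_K = w/r.
Here MP_L/MP_K = (3/4)·(K/L)/(1/4) = 3·(K/L). Setting this equal to 150/50 = 3 gives K = L.
Substituting into Q = 1024: 4·L^(3/4)·(L)^(1/4) = 1024.
Solving, L = 256 and K = 256.

L* = 256, K* = 256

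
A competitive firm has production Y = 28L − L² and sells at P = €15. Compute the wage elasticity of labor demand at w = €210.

ε = -1

From P·MP_L = w with MP_L = 28 − 2L, labor demand is L(w) = (28 − w/15)/2.
dL/dw = −1/(30) = -1/30.
At w = 210, L = 7, so ε = (dL/dw)·(w/L) = (-1/30)·(210/7) = -1.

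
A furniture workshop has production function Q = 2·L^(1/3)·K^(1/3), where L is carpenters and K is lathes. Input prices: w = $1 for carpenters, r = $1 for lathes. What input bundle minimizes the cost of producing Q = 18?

L* = 27, K* = 27

Cost minimization requires the marginal rate of technical substitution to equal the input-price ratio: MP_L/MP_K = w/r.
Here MP_L/MP_K = (1/3)·(K/L)/(1/3) = (K/L). Setting this equal to 1/1 = 1 gives K = L.
Substituting into Q = 18: 2·L^(1/3)·(L)^(1/3) = 18.
Solving, L = 27 and K = 27.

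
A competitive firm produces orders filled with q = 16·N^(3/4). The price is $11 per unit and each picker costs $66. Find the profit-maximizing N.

MP_N = (3/4)·16·N^(-1/4) = 12·N^(-1/4).
Profit maximization for a price taker requires P·MP_N = w: 11·12·N^(-1/4) = 66.
So N^(-1/4) = 0.5, which gives N = 16.

N* = 16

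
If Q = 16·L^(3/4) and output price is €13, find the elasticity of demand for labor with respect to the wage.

ε = -4

MP_L = (3/4)·16·L^(-1/4), so P·MP_L = w gives 156·L^(-1/4) = w.
Solving, L(w) = (156/w)^(4). This is a constant-elasticity form: L ∝ w^(−4), so ε = −4.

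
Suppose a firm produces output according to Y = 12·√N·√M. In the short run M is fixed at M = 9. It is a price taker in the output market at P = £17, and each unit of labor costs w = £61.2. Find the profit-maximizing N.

N* = 25

With M = 9, MP_N = (1/2)·12·N^(-1/2)·9^(1/2) = 18·N^(-1/2).
Profit maximization for a price taker requires P·MP_N = w: 17·18·N^(-1/2) = 61.2.
So N^(-1/2) = 0.2, which gives N = 25.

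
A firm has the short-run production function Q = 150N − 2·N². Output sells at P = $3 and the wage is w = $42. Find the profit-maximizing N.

N* = 34

The marginal product of N is MP_N = 150 − 4N.
A price-taking firm hires until the value of the marginal product equals the wage: P·MP_N = w, so 3·(150 − 4N) = 42.
Then 150 − 4N = 14, giving N = 34.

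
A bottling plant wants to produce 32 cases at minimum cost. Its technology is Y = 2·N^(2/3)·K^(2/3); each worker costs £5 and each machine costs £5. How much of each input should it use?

Cost minimization requires the marginal rate of technical substitution to equal the input-price ratio: MP_N/MP_K = w/r.
Here MP_N/MP_K = (2/3)·(K/N)/(2/3) = (K/N). Setting this equal to 5/5 = 1 gives K = N.
Substituting into Y = 32: 2·N^(2/3)·(N)^(2/3) = 32.
Solving, N = 8 and K = 8.

N* = 8, K* = 8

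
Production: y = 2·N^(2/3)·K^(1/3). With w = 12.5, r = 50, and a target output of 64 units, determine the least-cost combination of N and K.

Cost minimization requires the marginal rate of technical substitution to equal the input-price ratio: MP_N/MP_K = w/r.
Here MP_N/MP_K = (2/3)·(K/N)/(1/3) = 2·(K/N). Setting this equal to 12.5/50 = 0.25 gives K = 0.125N.
Substituting into y = 64: 2·N^(2/3)·(0.125N)^(1/3) = 64.
Solving, N = 64 and K = 8.

N* = 64, K* = 8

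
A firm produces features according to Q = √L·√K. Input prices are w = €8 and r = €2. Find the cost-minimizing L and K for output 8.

L* = 4, K* = 16

Cost minimization requires the marginal rate of technical substitution to equal the input-price ratio: MP_L/MP_K = w/r.
Here MP_L/MP_K = (1/2)·(K/L)/(1/2) = (K/L). Setting this equal to 8/2 = 4 gives K = 4L.
Substituting into Q = 8: L^(1/2)·(4L)^(1/2) = 8.
Solving, L = 4 and K = 16.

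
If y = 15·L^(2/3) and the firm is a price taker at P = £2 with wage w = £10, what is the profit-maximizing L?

MP_L = (2/3)·15·L^(-1/3) = 10·L^(-1/3).
Profit maximization for a price taker requires P·MP_L = w: 2·10·L^(-1/3) = 10.
So L^(-1/3) = 0.5, which gives L = 8.

L* = 8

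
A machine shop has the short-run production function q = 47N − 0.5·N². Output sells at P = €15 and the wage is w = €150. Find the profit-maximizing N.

The marginal product of N is MP_N = 47 − N.
A price-taking firm hires until the value of the marginal product equals the wage: P·MP_N = w, so 15·(47 − N) = 150.
Then 47 − N = 10, giving N = 37.

N* = 37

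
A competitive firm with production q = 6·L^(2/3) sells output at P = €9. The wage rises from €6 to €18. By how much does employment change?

ΔL = -208

From P·MP_L = w with MP_L = 4·L^(-1/3), the labor demand is L(w) = (36/w)^(3).
At w = 6: L = 216. At w = 18: L = 8.
ΔL = 8 − 216 = -208.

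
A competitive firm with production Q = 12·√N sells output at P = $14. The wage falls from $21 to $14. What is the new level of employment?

From P·MP_N = w with MP_N = 6·N^(-1/2), the labor demand is N(w) = (84/w)^(2).
At w = 21: N = 16. At w = 14: N = 36.

N* = 36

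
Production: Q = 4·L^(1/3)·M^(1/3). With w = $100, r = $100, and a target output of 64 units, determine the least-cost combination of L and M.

Cost minimization requires the marginal rate of technical substitution to equal the input-price ratio: MP_L/MP_M = w/r.
Here MP_L/MP_M = (1/3)·(M/L)/(1/3) = (M/L). Setting this equal to 100/100 = 1 gives M = L.
Substituting into Q = 64: 4·L^(1/3)·(L)^(1/3) = 64.
Solving, L = 64 and M = 64.

L* = 64, M* = 64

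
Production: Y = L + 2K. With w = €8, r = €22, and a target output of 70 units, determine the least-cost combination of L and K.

L* = 70, K* = 0

The inputs are perfect substitutes, so the firm uses whichever has the lower cost per unit of output.
Cost per unit of output via L is 8; via K it is 11. L is cheaper.
Producing Y = 70 with L alone: L = 70, K = 0.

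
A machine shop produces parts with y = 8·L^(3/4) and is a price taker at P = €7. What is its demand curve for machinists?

MP_L = (3/4)·8·L^(-1/4) = 6·L^(-1/4).
Setting P·MP_L = w: 42·L^(-1/4) = w.
Solving for L: L^(-1/4) = w/42, so L = (42/w)^(4).

L(w) = 3111696/w^(4)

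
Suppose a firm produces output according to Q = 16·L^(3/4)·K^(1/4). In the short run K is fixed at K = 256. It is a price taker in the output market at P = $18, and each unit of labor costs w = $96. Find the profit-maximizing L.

L* = 6561

With K = 256, MP_L = (3/4)·16·L^(-1/4)·256^(1/4) = 48·L^(-1/4).
Profit maximization for a price taker requires P·MP_L = w: 18·48·L^(-1/4) = 96.
So L^(-1/4) = 1/9, which gives L = 6561.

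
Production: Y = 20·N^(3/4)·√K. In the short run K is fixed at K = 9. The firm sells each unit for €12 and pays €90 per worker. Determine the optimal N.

With K = 9, MP_N = (3/4)·20·N^(-1/4)·9^(1/2) = 45·N^(-1/4).
Profit maximization for a price taker requires P·MP_N = w: 12·45·N^(-1/4) = 90.
So N^(-1/4) = 1/6, which gives N = 1296.

N* = 1296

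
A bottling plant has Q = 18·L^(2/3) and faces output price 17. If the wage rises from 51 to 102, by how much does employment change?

From P·MP_L = w with MP_L = 12·L^(-1/3), the labor demand is L(w) = (204/w)^(3).
At w = 51: L = 64. At w = 102: L = 8.
ΔL = 8 − 64 = -56.

ΔL = -56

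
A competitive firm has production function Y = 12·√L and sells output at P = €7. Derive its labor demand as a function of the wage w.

L(w) = 1764/w²

MP_L = (1/2)·12·L^(-1/2) = 6·L^(-1/2).
Setting P·MP_L = w: 42·L^(-1/2) = w.
Solving for L: L^(-1/2) = w/42, so L = (42/w)^(2).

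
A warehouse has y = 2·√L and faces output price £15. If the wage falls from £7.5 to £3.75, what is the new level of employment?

L* = 16

From P·MP_L = w with MP_L = L^(-1/2), the labor demand is L(w) = (15/w)^(2).
At w = 7.5: L = 4. At w = 3.75: L = 16.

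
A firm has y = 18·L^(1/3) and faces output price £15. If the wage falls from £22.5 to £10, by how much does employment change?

ΔL = 19

From P·MP_L = w with MP_L = 6·L^(-2/3), the labor demand is L(w) = (90/w)^(3/2).
At w = 22.5: L = 8. At w = 10: L = 27.
ΔL = 27 − 8 = 19.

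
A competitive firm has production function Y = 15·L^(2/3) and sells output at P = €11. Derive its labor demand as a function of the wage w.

L(w) = 1331000/w³

MP_L = (2/3)·15·L^(-1/3) = 10·L^(-1/3).
Setting P·MP_L = w: 110·L^(-1/3) = w.
Solving for L: L^(-1/3) = w/110, so L = (110/w)^(3).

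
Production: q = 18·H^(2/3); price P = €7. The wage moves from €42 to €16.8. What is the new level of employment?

From P·MP_H = w with MP_H = 12·H^(-1/3), the labor demand is H(w) = (84/w)^(3).
At w = 42: H = 8. At w = 16.8: H = 125.

H* = 125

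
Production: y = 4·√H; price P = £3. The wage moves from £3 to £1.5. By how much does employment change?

ΔH = 12

From P·MP_H = w with MP_H = 2·H^(-1/2), the labor demand is H(w) = (6/w)^(2).
At w = 3: H = 4. At w = 1.5: H = 16.
ΔH = 16 − 4 = 12.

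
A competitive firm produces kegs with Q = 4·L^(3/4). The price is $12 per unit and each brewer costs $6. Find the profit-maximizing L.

MP_L = (3/4)·4·L^(-1/4) = 3·L^(-1/4).
Profit maximization for a price taker requires P·MP_L = w: 12·3·L^(-1/4) = 6.
So L^(-1/4) = 1/6, which gives L = 1296.

L* = 1296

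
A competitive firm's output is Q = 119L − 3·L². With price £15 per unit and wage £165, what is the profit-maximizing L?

The marginal product of L is MP_L = 119 − 6L.
A price-taking firm hires until the value of the marginal product equals the wage: P·MP_L = w, so 15·(119 − 6L) = 165.
Then 119 − 6L = 11, giving L = 18.

L* = 18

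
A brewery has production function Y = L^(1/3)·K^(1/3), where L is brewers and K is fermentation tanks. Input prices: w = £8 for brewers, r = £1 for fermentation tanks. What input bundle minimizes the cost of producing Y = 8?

L* = 8, K* = 64

Cost minimization requires the marginal rate of technical substitution to equal the input-price ratio: MP_L/MP_K = w/r.
Here MP_L/MP_K = (1/3)·(K/L)/(1/3) = (K/L). Setting this equal to 8/1 = 8 gives K = 8L.
Substituting into Y = 8: L^(1/3)·(8L)^(1/3) = 8.
Solving, L = 8 and K = 64.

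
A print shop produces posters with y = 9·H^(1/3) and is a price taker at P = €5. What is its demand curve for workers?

MP_H = (1/3)·9·H^(-2/3) = 3·H^(-2/3).
Setting P·MP_H = w: 15·H^(-2/3) = w.
Solving for H: H^(-2/3) = w/15, so H = (15/w)^(3/2).

H(w) = (15/w)^(3/2)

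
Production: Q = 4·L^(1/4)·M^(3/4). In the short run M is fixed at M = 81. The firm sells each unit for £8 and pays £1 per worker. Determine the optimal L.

L* = 1296

With M = 81, MP_L = (1/4)·4·L^(-3/4)·81^(3/4) = 27·L^(-3/4).
Profit maximization for a price taker requires P·MP_L = w: 8·27·L^(-3/4) = 1.
So L^(-3/4) = 1/216, which gives L = 1296.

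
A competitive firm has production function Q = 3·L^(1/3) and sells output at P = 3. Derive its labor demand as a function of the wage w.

L(w) = (3/w)^(3/2)

MP_L = (1/3)·3·L^(-2/3) = L^(-2/3).
Setting P·MP_L = w: 3·L^(-2/3) = w.
Solving for L: L^(-2/3) = w/3, so L = (3/w)^(3/2).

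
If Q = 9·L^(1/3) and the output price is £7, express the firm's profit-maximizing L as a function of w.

L(w) = (21/w)^(3/2)

MP_L = (1/3)·9·L^(-2/3) = 3·L^(-2/3).
Setting P·MP_L = w: 21·L^(-2/3) = w.
Solving for L: L^(-2/3) = w/21, so L = (21/w)^(3/2).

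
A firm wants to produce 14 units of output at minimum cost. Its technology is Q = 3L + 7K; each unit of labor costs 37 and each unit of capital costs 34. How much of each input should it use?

L* = 0, K* = 2

The inputs are perfect substitutes, so the firm uses whichever has the lower cost per unit of output.
Cost per unit of output via L is w/3 = 37/3; via K it is r/7 = 34/7. K is cheaper.
Producing Q = 14 with K alone: L = 0, K = 2.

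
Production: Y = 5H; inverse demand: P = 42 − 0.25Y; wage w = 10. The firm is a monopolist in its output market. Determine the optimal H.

H* = 16

Marginal revenue from the inverse demand is MR = 42 − 0.5Y.
The marginal product is MP_H = 5.
A monopolist hires until marginal revenue product equals the wage: MR·MP_H = w.
(42 − 2.5H)·5 = 10, so H = 16.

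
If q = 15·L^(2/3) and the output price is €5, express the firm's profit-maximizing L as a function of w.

L(w) = 125000/w³

MP_L = (2/3)·15·L^(-1/3) = 10·L^(-1/3).
Setting P·MP_L = w: 50·L^(-1/3) = w.
Solving for L: L^(-1/3) = w/50, so L = (50/w)^(3).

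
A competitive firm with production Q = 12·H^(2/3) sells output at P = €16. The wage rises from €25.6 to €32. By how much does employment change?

From P·MP_H = w with MP_H = 8·H^(-1/3), the labor demand is H(w) = (128/w)^(3).
At w = 25.6: H = 125. At w = 32: H = 64.
ΔH = 64 − 125 = -61.

ΔH = -61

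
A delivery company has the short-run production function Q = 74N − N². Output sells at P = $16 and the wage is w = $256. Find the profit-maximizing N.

The marginal product of N is MP_N = 74 − 2N.
A price-taking firm hires until the value of the marginal product equals the wage: P·MP_N = w, so 16·(74 − 2N) = 256.
Then 74 − 2N = 16, giving N = 29.

N* = 29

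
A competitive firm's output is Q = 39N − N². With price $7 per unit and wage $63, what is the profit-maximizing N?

The marginal product of N is MP_N = 39 − 2N.
A price-taking firm hires until the value of the marginal product equals the wage: P·MP_N = w, so 7·(39 − 2N) = 63.
Then 39 − 2N = 9, giving N = 15.

N* = 15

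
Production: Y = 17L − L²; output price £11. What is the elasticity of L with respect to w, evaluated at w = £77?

From P·MP_L = w with MP_L = 17 − 2L, labor demand is L(w) = (17 − w/11)/2.
dL/dw = −1/(22) = -1/22.
At w = 77, L = 5, so ε = (dL/dw)·(w/L) = (-1/22)·(77/5) = -0.7.

ε = -0.7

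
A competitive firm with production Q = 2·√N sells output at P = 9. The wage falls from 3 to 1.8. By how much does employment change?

From P·MP_N = w with MP_N = N^(-1/2), the labor demand is N(w) = (9/w)^(2).
At w = 3: N = 9. At w = 1.8: N = 25.
ΔN = 25 − 9 = 16.

ΔN = 16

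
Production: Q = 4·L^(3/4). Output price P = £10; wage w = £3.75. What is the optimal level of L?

L* = 4096

MP_L = (3/4)·4·L^(-1/4) = 3·L^(-1/4).
Profit maximization for a price taker requires P·MP_L = w: 10·3·L^(-1/4) = 3.75.
So L^(-1/4) = 0.125, which gives L = 4096.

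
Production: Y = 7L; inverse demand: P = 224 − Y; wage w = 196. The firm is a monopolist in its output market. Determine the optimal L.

Marginal revenue from the inverse demand is MR = 224 − 2Y.
The marginal product is MP_L = 7.
A monopolist hires until marginal revenue product equals the wage: MR·MP_L = w.
(224 − 14L)·7 = 196, so L = 14.

L* = 14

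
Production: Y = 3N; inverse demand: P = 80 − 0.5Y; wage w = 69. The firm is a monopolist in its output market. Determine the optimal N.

N* = 19

Marginal revenue from the inverse demand is MR = 80 − Y.
The marginal product is MP_N = 3.
A monopolist hires until marginal revenue product equals the wage: MR·MP_N = w.
(80 − 3N)·3 = 69, so N = 19.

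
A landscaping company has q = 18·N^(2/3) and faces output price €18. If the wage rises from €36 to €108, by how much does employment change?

From P·MP_N = w with MP_N = 12·N^(-1/3), the labor demand is N(w) = (216/w)^(3).
At w = 36: N = 216. At w = 108: N = 8.
ΔN = 8 − 216 = -208.

ΔN = -208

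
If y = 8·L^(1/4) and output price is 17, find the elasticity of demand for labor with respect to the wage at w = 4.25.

ε = -4/3

MP_L = (1/4)·8·L^(-3/4), so P·MP_L = w gives 34·L^(-3/4) = w.
Solving, L(w) = (34/w)^(4/3). This is a constant-elasticity form: L ∝ w^(−4/3), so ε = −4/3.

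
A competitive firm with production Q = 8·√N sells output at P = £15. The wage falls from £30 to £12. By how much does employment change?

From P·MP_N = w with MP_N = 4·N^(-1/2), the labor demand is N(w) = (60/w)^(2).
At w = 30: N = 4. At w = 12: N = 25.
ΔN = 25 − 4 = 21.

ΔN = 21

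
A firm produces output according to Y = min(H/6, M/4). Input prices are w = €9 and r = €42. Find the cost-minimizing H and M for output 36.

H* = 216, M* = 144

With a fixed-proportions technology, the cost-minimizing bundle uses no slack in either input: H/6 = M/4 = Y.
So H = 6·36 = 216 and M = 4·36 = 144.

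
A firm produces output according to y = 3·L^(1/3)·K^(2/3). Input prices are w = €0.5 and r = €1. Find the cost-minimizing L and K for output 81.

Cost minimization requires the marginal rate of technical substitution to equal the input-price ratio: MP_L/MP_K = w/r.
Here MP_L/MP_K = (1/3)·(K/L)/(2/3) = 0.5·(K/L). Setting this equal to 0.5/1 = 0.5 gives K = L.
Substituting into y = 81: 3·L^(1/3)·(L)^(2/3) = 81.
Solving, L = 27 and K = 27.

L* = 27, K* = 27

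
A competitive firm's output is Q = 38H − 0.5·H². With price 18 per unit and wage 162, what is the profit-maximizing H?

The marginal product of H is MP_H = 38 − H.
A price-taking firm hires until the value of the marginal product equals the wage: P·MP_H = w, so 18·(38 − H) = 162.
Then 38 − H = 9, giving H = 29.

H* = 29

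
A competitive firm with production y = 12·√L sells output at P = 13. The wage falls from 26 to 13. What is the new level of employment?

L* = 36

From P·MP_L = w with MP_L = 6·L^(-1/2), the labor demand is L(w) = (78/w)^(2).
At w = 26: L = 9. At w = 13: L = 36.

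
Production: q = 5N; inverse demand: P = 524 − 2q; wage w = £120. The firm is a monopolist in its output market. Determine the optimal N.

Marginal revenue from the inverse demand is MR = 524 − 4q.
The marginal product is MP_N = 5.
A monopolist hires until marginal revenue product equals the wage: MR·MP_N = w.
(524 − 20N)·5 = 120, so N = 25.

N* = 25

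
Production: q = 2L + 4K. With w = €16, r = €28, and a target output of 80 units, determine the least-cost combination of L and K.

The inputs are perfect substitutes, so the firm uses whichever has the lower cost per unit of output.
Cost per unit of output via L is w/2 = 8; via K it is r/4 = 7. K is cheaper.
Producing q = 80 with K alone: L = 0, K = 20.

L* = 0, K* = 20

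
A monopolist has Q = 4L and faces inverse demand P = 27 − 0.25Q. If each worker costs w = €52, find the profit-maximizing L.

Marginal revenue from the inverse demand is MR = 27 − 0.5Q.
The marginal product is MP_L = 4.
A monopolist hires until marginal revenue product equals the wage: MR·MP_L = w.
(27 − 2L)·4 = 52, so L = 7.

L* = 7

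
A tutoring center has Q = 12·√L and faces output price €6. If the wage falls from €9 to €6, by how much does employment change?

ΔL = 20

From P·MP_L = w with MP_L = 6·L^(-1/2), the labor demand is L(w) = (36/w)^(2).
At w = 9: L = 16. At w = 6: L = 36.
ΔL = 36 − 16 = 20.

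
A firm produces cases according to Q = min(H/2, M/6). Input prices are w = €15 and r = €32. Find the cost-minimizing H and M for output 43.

With a fixed-proportions technology, the cost-minimizing bundle uses no slack in either input: H/2 = M/6 = Q.
So H = 2·43 = 86 and M = 6·43 = 258.

H* = 86, M* = 258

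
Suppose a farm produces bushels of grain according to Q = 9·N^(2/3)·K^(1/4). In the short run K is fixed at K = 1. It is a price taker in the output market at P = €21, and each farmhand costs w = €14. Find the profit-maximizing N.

With K = 1, MP_N = (2/3)·9·N^(-1/3)·1^(1/4) = 6·N^(-1/3).
Profit maximization for a price taker requires P·MP_N = w: 21·6·N^(-1/3) = 14.
So N^(-1/3) = 1/9, which gives N = 729.

N* = 729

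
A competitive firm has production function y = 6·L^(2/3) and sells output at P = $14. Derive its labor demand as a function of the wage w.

MP_L = (2/3)·6·L^(-1/3) = 4·L^(-1/3).
Setting P·MP_L = w: 56·L^(-1/3) = w.
Solving for L: L^(-1/3) = w/56, so L = (56/w)^(3).

L(w) = 175616/w³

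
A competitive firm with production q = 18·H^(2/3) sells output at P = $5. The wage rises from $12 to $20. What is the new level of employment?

H* = 27

From P·MP_H = w with MP_H = 12·H^(-1/3), the labor demand is H(w) = (60/w)^(3).
At w = 12: H = 125. At w = 20: H = 27.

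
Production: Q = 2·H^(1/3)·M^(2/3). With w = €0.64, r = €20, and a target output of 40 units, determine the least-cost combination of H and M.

Cost minimization requires the marginal rate of technical substitution to equal the input-price ratio: MP_H/MP_M = w/r.
Here MP_H/MP_M = (1/3)·(M/H)/(2/3) = 0.5·(M/H). Setting this equal to 0.64/20 = 0.032 gives M = 0.064H.
Substituting into Q = 40: 2·H^(1/3)·(0.064H)^(2/3) = 40.
Solving, H = 125 and M = 8.

H* = 125, M* = 8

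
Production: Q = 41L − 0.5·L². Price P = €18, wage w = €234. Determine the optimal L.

The marginal product of L is MP_L = 41 − L.
A price-taking firm hires until the value of the marginal product equals the wage: P·MP_L = w, so 18·(41 − L) = 234.
Then 41 − L = 13, giving L = 28.

L* = 28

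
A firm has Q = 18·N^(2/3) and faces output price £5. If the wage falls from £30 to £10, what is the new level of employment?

From P·MP_N = w with MP_N = 12·N^(-1/3), the labor demand is N(w) = (60/w)^(3).
At w = 30: N = 8. At w = 10: N = 216.

N* = 216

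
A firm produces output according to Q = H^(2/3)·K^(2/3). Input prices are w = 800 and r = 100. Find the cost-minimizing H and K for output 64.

Cost minimization requires the marginal rate of technical substitution to equal the input-price ratio: MP_H/MP_K = w/r.
Here MP_H/MP_K = (2/3)·(K/H)/(2/3) = (K/H). Setting this equal to 800/100 = 8 gives K = 8H.
Substituting into Q = 64: H^(2/3)·(8H)^(2/3) = 64.
Solving, H = 8 and K = 64.

H* = 8, K* = 64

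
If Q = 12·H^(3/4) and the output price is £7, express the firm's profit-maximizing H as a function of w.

MP_H = (3/4)·12·H^(-1/4) = 9·H^(-1/4).
Setting P·MP_H = w: 63·H^(-1/4) = w.
Solving for H: H^(-1/4) = w/63, so H = (63/w)^(4).

H(w) = (63/w)^(4)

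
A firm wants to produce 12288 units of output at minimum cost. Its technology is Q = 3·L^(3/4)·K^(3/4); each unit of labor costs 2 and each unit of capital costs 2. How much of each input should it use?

Cost minimization requires the marginal rate of technical substitution to equal the input-price ratio: MP_L/MP_K = w/r.
Here MP_L/MP_K = (3/4)·(K/L)/(3/4) = (K/L). Setting this equal to 2/2 = 1 gives K = L.
Substituting into Q = 12288: 3·L^(3/4)·(L)^(3/4) = 12288.
Solving, L = 256 and K = 256.

L* = 256, K* = 256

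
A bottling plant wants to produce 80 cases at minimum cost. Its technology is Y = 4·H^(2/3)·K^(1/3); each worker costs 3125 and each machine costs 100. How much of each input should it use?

Cost minimization requires the marginal rate of technical substitution to equal the input-price ratio: MP_H/MP_K = w/r.
Here MP_H/MP_K = (2/3)·(K/H)/(1/3) = 2·(K/H). Setting this equal to 3125/100 = 31.25 gives K = 15.625H.
Substituting into Y = 80: 4·H^(2/3)·(15.625H)^(1/3) = 80.
Solving, H = 8 and K = 125.

H* = 8, K* = 125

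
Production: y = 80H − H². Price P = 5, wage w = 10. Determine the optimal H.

The marginal product of H is MP_H = 80 − 2H.
A price-taking firm hires until the value of the marginal product equals the wage: P·MP_H = w, so 5·(80 − 2H) = 10.
Then 80 − 2H = 2, giving H = 39.

H* = 39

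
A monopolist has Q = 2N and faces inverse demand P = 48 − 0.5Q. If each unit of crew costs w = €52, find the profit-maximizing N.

Marginal revenue from the inverse demand is MR = 48 − Q.
The marginal product is MP_N = 2.
A monopolist hires until marginal revenue product equals the wage: MR·MP_N = w.
(48 − 2N)·2 = 52, so N = 11.

N* = 11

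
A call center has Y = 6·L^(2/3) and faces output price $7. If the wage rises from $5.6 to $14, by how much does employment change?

From P·MP_L = w with MP_L = 4·L^(-1/3), the labor demand is L(w) = (28/w)^(3).
At w = 5.6: L = 125. At w = 14: L = 8.
ΔL = 8 − 125 = -117.

ΔL = -117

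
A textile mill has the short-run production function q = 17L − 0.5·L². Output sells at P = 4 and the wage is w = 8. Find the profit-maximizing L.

L* = 15

The marginal product of L is MP_L = 17 − L.
A price-taking firm hires until the value of the marginal product equals the wage: P·MP_L = w, so 4·(17 − L) = 8.
Then 17 − L = 2, giving L = 15.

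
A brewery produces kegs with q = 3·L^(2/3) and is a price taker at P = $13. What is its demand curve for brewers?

L(w) = 17576/w³

MP_L = (2/3)·3·L^(-1/3) = 2·L^(-1/3).
Setting P·MP_L = w: 26·L^(-1/3) = w.
Solving for L: L^(-1/3) = w/26, so L = (26/w)^(3).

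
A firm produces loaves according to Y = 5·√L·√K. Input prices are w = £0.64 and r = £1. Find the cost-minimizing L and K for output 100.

Cost minimization requires the marginal rate of technical substitution to equal the input-price ratio: MP_L/MP_K = w/r.
Here MP_L/MP_K = (1/2)·(K/L)/(1/2) = (K/L). Setting this equal to 0.64/1 = 0.64 gives K = 0.64L.
Substituting into Y = 100: 5·L^(1/2)·(0.64L)^(1/2) = 100.
Solving, L = 25 and K = 16.

L* = 25, K* = 16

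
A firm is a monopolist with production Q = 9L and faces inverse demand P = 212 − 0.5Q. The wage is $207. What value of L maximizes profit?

L* = 21

Marginal revenue from the inverse demand is MR = 212 − Q.
The marginal product is MP_L = 9.
A monopolist hires until marginal revenue product equals the wage: MR·MP_L = w.
(212 − 9L)·9 = 207, so L = 21.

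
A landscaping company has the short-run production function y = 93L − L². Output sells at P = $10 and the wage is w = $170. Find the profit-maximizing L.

The marginal product of L is MP_L = 93 − 2L.
A price-taking firm hires until the value of the marginal product equals the wage: P·MP_L = w, so 10·(93 − 2L) = 170.
Then 93 − 2L = 17, giving L = 38.

L* = 38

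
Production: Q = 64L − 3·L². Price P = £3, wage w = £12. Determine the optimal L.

The marginal product of L is MP_L = 64 − 6L.
A price-taking firm hires until the value of the marginal product equals the wage: P·MP_L = w, so 3·(64 − 6L) = 12.
Then 64 − 6L = 4, giving L = 10.

L* = 10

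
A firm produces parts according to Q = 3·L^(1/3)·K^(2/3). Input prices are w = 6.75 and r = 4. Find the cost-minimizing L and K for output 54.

Cost minimization requires the marginal rate of technical substitution to equal the input-price ratio: MP_L/MP_K = w/r.
Here MP_L/MP_K = (1/3)·(K/L)/(2/3) = 0.5·(K/L). Setting this equal to 6.75/4 = 1.6875 gives K = 3.375L.
Substituting into Q = 54: 3·L^(1/3)·(3.375L)^(2/3) = 54.
Solving, L = 8 and K = 27.

L* = 8, K* = 27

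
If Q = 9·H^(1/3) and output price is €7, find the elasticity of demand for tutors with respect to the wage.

ε = -1.5

MP_H = (1/3)·9·H^(-2/3), so P·MP_H = w gives 21·H^(-2/3) = w.
Solving, H(w) = (21/w)^(3/2). This is a constant-elasticity form: H ∝ w^(−3/2), so ε = −3/2.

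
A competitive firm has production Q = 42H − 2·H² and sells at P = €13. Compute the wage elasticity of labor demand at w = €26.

ε = -0.05

From P·MP_H = w with MP_H = 42 − 4H, labor demand is H(w) = (42 − w/13)/4.
dH/dw = −1/(52) = -1/52.
At w = 26, H = 10, so ε = (dH/dw)·(w/H) = (-1/52)·(26/10) = -0.05.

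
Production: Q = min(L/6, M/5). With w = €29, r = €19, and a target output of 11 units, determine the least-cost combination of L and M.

With a fixed-proportions technology, the cost-minimizing bundle uses no slack in either input: L/6 = M/5 = Q.
So L = 6·11 = 66 and M = 5·11 = 55.

L* = 66, M* = 55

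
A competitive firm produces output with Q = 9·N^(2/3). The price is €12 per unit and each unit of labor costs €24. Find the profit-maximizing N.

N* = 27

MP_N = (2/3)·9·N^(-1/3) = 6·N^(-1/3).
Profit maximization for a price taker requires P·MP_N = w: 12·6·N^(-1/3) = 24.
So N^(-1/3) = 1/3, which gives N = 27.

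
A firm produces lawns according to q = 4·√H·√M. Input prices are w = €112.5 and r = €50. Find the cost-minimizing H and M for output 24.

H* = 4, M* = 9

Cost minimization requires the marginal rate of technical substitution to equal the input-price ratio: MP_H/MP_M = w/r.
Here MP_H/MP_M = (1/2)·(M/H)/(1/2) = (M/H). Setting this equal to 112.5/50 = 2.25 gives M = 2.25H.
Substituting into q = 24: 4·H^(1/2)·(2.25H)^(1/2) = 24.
Solving, H = 4 and M = 9.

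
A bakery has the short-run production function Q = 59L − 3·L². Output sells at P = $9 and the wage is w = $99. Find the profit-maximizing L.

The marginal product of L is MP_L = 59 − 6L.
A price-taking firm hires until the value of the marginal product equals the wage: P·MP_L = w, so 9·(59 − 6L) = 99.
Then 59 − 6L = 11, giving L = 8.

L* = 8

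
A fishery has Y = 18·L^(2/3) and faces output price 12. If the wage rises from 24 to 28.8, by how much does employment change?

ΔL = -91

From P·MP_L = w with MP_L = 12·L^(-1/3), the labor demand is L(w) = (144/w)^(3).
At w = 24: L = 216. At w = 28.8: L = 125.
ΔL = 125 − 216 = -91.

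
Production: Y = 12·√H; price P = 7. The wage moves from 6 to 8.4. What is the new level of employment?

H* = 25

From P·MP_H = w with MP_H = 6·H^(-1/2), the labor demand is H(w) = (42/w)^(2).
At w = 6: H = 49. At w = 8.4: H = 25.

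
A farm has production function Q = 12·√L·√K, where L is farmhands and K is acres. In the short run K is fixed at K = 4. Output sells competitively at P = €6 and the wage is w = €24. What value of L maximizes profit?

L* = 9

With K = 4, MP_L = (1/2)·12·L^(-1/2)·4^(1/2) = 12·L^(-1/2).
Profit maximization for a price taker requires P·MP_L = w: 6·12·L^(-1/2) = 24.
So L^(-1/2) = 1/3, which gives L = 9.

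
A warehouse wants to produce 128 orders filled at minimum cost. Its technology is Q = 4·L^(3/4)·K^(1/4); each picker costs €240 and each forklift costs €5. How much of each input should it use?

L* = 16, K* = 256

Cost minimization requires the marginal rate of technical substitution to equal the input-price ratio: MP_L/MP_K = w/r.
Here MP_L/MP_K = (3/4)·(K/L)/(1/4) = 3·(K/L). Setting this equal to 240/5 = 48 gives K = 16L.
Substituting into Q = 128: 4·L^(3/4)·(16L)^(1/4) = 128.
Solving, L = 16 and K = 256.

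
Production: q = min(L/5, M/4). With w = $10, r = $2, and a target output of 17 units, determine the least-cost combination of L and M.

L* = 85, M* = 68

With a fixed-proportions technology, the cost-minimizing bundle uses no slack in either input: L/5 = M/4 = q.
So L = 5·17 = 85 and M = 4·17 = 68.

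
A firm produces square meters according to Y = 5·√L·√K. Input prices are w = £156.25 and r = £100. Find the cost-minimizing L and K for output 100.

Cost minimization requires the marginal rate of technical substitution to equal the input-price ratio: MP_L/MP_K = w/r.
Here MP_L/MP_K = (1/2)·(K/L)/(1/2) = (K/L). Setting this equal to 156.25/100 = 1.5625 gives K = 1.5625L.
Substituting into Y = 100: 5·L^(1/2)·(1.5625L)^(1/2) = 100.
Solving, L = 16 and K = 25.

L* = 16, K* = 25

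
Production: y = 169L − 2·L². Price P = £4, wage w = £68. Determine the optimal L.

The marginal product of L is MP_L = 169 − 4L.
A price-taking firm hires until the value of the marginal product equals the wage: P·MP_L = w, so 4·(169 − 4L) = 68.
Then 169 − 4L = 17, giving L = 38.

L* = 38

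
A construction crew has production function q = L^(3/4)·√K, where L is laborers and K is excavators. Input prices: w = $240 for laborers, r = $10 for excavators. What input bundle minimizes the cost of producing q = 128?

Cost minimization requires the marginal rate of technical substitution to equal the input-price ratio: MP_L/MP_K = w/r.
Here MP_L/MP_K = (3/4)·(K/L)/(1/2) = 1.5·(K/L). Setting this equal to 240/10 = 24 gives K = 16L.
Substituting into q = 128: L^(3/4)·(16L)^(1/2) = 128.
Solving, L = 16 and K = 256.

L* = 16, K* = 256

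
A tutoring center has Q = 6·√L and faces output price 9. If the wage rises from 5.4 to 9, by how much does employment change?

ΔL = -16

From P·MP_L = w with MP_L = 3·L^(-1/2), the labor demand is L(w) = (27/w)^(2).
At w = 5.4: L = 25. At w = 9: L = 9.
ΔL = 9 − 25 = -16.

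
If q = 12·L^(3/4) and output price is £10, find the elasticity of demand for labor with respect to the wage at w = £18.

ε = -4

MP_L = (3/4)·12·L^(-1/4), so P·MP_L = w gives 90·L^(-1/4) = w.
Solving, L(w) = (90/w)^(4). This is a constant-elasticity form: L ∝ w^(−4), so ε = −4.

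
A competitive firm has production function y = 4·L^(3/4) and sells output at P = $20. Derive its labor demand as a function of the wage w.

MP_L = (3/4)·4·L^(-1/4) = 3·L^(-1/4).
Setting P·MP_L = w: 60·L^(-1/4) = w.
Solving for L: L^(-1/4) = w/60, so L = (60/w)^(4).

L(w) = (60/w)^(4)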